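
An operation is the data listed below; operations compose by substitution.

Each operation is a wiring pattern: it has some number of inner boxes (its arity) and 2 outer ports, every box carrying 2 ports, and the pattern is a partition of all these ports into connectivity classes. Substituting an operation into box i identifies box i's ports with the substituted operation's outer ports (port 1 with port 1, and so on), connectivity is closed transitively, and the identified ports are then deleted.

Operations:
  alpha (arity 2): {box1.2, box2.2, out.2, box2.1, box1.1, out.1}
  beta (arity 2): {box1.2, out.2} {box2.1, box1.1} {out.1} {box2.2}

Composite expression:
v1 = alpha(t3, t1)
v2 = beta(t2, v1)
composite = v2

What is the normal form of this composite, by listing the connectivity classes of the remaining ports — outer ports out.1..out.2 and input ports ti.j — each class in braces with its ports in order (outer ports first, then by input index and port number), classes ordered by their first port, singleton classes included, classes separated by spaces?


{out.1} {out.2, t2.2} {t1.1, t1.2, t2.1, t3.1, t3.2}


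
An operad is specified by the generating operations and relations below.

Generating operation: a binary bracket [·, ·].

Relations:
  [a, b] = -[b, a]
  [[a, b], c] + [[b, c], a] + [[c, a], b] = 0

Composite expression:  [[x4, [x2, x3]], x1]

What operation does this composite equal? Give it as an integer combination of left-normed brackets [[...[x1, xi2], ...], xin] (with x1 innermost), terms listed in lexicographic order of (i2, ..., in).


[[[x1, x2], x3], x4] - [[[x1, x3], x2], x4] - [[[x1, x4], x2], x3] + [[[x1, x4], x3], x2]


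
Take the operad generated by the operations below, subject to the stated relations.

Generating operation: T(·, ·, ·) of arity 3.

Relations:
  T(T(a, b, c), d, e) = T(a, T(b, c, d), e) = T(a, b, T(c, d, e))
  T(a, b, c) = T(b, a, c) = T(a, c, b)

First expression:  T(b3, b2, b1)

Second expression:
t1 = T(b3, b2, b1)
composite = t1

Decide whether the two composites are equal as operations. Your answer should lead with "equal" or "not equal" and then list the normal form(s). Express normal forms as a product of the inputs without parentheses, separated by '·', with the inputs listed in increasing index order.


equal: each reduces to b1 · b2 · b3

The first expression, normalized: b1 · b2 · b3
The second expression, normalized: b1 · b2 · b3
One common form — equal.


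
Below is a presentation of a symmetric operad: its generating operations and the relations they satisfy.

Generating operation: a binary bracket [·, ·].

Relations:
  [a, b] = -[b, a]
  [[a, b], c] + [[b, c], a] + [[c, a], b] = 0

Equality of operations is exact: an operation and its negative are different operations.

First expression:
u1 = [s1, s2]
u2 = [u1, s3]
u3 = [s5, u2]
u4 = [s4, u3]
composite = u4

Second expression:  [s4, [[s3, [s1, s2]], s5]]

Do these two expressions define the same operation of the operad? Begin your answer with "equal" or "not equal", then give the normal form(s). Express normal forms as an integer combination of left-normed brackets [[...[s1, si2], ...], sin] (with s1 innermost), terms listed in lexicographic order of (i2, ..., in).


equal; the common form is [[[[s1, s2], s3], s5], s4]


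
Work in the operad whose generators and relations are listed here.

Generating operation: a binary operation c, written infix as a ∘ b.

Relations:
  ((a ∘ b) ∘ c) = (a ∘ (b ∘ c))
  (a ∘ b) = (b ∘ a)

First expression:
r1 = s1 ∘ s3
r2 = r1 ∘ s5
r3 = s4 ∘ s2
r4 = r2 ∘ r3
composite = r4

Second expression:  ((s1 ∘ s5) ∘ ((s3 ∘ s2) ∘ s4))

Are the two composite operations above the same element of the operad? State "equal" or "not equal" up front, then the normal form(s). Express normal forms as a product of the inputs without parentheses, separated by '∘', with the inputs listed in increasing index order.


equal; the common form is s1 ∘ s2 ∘ s3 ∘ s4 ∘ s5

The first expression reduces to s1 ∘ s2 ∘ s3 ∘ s4 ∘ s5
The second expression reduces to s1 ∘ s2 ∘ s3 ∘ s4 ∘ s5
The forms coincide; equal.


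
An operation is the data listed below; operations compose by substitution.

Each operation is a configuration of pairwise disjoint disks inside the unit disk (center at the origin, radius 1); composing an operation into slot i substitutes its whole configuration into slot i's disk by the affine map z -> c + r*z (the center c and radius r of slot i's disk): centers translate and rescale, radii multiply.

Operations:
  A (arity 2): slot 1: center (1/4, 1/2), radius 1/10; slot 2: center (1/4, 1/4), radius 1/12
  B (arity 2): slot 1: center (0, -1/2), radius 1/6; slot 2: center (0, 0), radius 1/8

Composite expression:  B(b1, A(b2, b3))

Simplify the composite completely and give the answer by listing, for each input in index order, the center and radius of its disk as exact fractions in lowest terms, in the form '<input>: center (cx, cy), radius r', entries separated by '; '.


b1: center (0, -1/2), radius 1/6; b2: center (1/32, 1/16), radius 1/80; b3: center (1/32, 1/32), radius 1/96

Nesting under B composes maps z -> c + r*z down each b-path.
input b1: composing its 1 substitution step yields center (0, -1/2), radius 1/6
input b2: composing its 2 substitution steps yields center (1/32, 1/16), radius 1/80
input b3: composing its 2 substitution steps yields center (1/32, 1/32), radius 1/96


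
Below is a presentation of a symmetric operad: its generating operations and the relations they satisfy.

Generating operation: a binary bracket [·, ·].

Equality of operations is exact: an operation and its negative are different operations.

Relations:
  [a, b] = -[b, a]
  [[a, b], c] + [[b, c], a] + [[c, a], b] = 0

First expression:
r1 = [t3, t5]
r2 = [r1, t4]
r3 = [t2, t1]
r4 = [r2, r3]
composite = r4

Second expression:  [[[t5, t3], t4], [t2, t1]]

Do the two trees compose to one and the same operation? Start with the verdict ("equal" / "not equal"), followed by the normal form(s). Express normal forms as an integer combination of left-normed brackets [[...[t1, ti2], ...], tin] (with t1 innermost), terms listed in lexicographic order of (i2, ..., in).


Reducing the first expression gives [[[[t1, t2], t3], t5], t4] - [[[[t1, t2], t4], t3], t5] + [[[[t1, t2], t4], t5], t3] - [[[[t1, t2], t5], t3], t4]
Reducing the second expression gives -[[[[t1, t2], t3], t5], t4] + [[[[t1, t2], t4], t3], t5] - [[[[t1, t2], t4], t5], t3] + [[[[t1, t2], t5], t3], t4]
They disagree, so not equal.

not equal: they reduce to [[[[t1, t2], t3], t5], t4] - [[[[t1, t2], t4], t3], t5] + [[[[t1, t2], t4], t5], t3] - [[[[t1, t2], t5], t3], t4] and -[[[[t1, t2], t3], t5], t4] + [[[[t1, t2], t4], t3], t5] - [[[[t1, t2], t4], t5], t3] + [[[[t1, t2], t5], t3], t4]


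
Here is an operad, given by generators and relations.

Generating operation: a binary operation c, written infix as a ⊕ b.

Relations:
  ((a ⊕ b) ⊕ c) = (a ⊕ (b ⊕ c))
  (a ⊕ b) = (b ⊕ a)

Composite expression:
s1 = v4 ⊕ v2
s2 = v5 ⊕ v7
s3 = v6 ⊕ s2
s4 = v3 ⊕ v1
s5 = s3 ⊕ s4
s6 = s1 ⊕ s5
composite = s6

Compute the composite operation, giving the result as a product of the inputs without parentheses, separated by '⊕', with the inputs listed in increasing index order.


v1 ⊕ v2 ⊕ v3 ⊕ v4 ⊕ v5 ⊕ v6 ⊕ v7


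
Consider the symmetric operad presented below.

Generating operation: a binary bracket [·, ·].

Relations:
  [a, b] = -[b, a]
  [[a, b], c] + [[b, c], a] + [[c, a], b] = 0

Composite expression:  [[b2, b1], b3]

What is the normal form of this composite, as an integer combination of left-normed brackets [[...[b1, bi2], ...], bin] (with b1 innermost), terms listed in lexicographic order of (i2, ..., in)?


-[[b1, b2], b3]

Expand each bracket as ab - ba; the b1-initial words give the coefficients.
Composite bracket: [[b2, b1], b3]
Expanding via [a, b] = ab - ba: 4 signed words (2^2 = 4).
Coefficients come from the b1-initial words:
  from b1b2b3, sign -1: term -[[b1, b2], b3]


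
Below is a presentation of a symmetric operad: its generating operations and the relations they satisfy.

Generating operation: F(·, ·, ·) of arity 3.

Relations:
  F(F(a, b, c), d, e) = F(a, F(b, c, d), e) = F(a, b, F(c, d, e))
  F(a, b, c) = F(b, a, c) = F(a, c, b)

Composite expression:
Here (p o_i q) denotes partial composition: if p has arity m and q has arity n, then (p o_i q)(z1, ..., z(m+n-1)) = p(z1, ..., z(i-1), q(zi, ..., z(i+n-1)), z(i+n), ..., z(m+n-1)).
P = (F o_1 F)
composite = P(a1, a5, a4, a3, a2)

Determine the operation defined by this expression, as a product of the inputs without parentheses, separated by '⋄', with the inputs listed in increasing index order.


Any arrangement under F is one operation, so sort the a-inputs.
F(a1, a5, a4) reduces to a1 ⋄ a5 ⋄ a4
F(F(a1, a5, a4), a3, a2) reduces to a1 ⋄ a5 ⋄ a4 ⋄ a3 ⋄ a2
commutativity sorts the factors: a1 ⋄ a2 ⋄ a3 ⋄ a4 ⋄ a5

a1 ⋄ a2 ⋄ a3 ⋄ a4 ⋄ a5


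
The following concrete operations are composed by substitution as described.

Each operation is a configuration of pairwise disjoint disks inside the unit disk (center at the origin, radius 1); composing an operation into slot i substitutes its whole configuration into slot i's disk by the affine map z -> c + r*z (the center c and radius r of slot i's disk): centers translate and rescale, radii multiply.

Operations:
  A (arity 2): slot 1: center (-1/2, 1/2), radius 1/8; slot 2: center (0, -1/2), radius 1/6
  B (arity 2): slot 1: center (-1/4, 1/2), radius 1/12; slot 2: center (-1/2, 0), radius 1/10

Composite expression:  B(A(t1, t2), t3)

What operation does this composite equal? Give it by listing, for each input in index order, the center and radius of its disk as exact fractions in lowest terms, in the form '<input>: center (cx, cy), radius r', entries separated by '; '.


t1: center (-7/24, 13/24), radius 1/96; t2: center (-1/4, 11/24), radius 1/72; t3: center (-1/2, 0), radius 1/10

Follow each t-input down from B: c' goes to c + r*c', radius to r*r'.
input t1: composing its 2 substitution steps yields center (-7/24, 13/24), radius 1/96
input t2: composing its 2 substitution steps yields center (-1/4, 11/24), radius 1/72
input t3: composing its 1 substitution step yields center (-1/2, 0), radius 1/10


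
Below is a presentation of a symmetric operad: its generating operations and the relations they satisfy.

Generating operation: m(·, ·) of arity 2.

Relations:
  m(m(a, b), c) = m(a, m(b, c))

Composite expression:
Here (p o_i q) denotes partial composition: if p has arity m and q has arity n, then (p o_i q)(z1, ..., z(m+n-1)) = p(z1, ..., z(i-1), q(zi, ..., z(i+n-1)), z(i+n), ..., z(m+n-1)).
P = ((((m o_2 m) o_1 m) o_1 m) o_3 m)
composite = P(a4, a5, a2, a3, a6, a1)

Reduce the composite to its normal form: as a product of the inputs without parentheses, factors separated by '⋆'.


The m-tree's shape is irrelevant; the a-reading-order decides.
m(a4, a5) reduces to a4 ⋆ a5
m(a2, a3) reduces to a2 ⋆ a3
m(m(a4, a5), m(a2, a3)) reduces to a4 ⋆ a5 ⋆ a2 ⋆ a3
m(a6, a1) reduces to a6 ⋆ a1
m(m(m(a4, a5), m(a2, a3)), m(a6, a1)) reduces to a4 ⋆ a5 ⋆ a2 ⋆ a3 ⋆ a6 ⋆ a1

a4 ⋆ a5 ⋆ a2 ⋆ a3 ⋆ a6 ⋆ a1


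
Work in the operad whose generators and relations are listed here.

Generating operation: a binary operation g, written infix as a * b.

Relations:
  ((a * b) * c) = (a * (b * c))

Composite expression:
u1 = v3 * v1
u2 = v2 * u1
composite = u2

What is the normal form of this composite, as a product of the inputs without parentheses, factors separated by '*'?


v2 * v3 * v1

Every regrouping of g is equal, so read the v-inputs in written order.
(v3 * v1) reduces to v3 * v1
(v2 * (v3 * v1)) reduces to v2 * v3 * v1


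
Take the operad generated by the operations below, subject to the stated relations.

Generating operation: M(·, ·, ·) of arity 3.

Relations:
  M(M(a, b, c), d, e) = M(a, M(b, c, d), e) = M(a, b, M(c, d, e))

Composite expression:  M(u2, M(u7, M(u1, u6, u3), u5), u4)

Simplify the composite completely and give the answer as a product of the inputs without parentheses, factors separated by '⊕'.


u2 ⊕ u7 ⊕ u1 ⊕ u6 ⊕ u3 ⊕ u5 ⊕ u4

The M-tree's shape is irrelevant; the u-reading-order decides.
M(u1, u6, u3) flattens to u1 ⊕ u6 ⊕ u3
M(u7, M(u1, u6, u3), u5) flattens to u7 ⊕ u1 ⊕ u6 ⊕ u3 ⊕ u5
M(u2, M(u7, M(u1, u6, u3), u5), u4) flattens to u2 ⊕ u7 ⊕ u1 ⊕ u6 ⊕ u3 ⊕ u5 ⊕ u4


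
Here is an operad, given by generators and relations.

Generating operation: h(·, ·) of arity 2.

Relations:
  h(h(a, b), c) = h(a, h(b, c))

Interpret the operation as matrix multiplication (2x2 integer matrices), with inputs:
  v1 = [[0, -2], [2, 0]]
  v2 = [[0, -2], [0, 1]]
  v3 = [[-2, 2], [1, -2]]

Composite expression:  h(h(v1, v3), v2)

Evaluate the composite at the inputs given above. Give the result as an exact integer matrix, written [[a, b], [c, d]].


[[0, 8], [0, 12]]

h(v1, v3) = [[-2, 4], [-4, 4]]
h(h(v1, v3), v2) = [[0, 8], [0, 12]]


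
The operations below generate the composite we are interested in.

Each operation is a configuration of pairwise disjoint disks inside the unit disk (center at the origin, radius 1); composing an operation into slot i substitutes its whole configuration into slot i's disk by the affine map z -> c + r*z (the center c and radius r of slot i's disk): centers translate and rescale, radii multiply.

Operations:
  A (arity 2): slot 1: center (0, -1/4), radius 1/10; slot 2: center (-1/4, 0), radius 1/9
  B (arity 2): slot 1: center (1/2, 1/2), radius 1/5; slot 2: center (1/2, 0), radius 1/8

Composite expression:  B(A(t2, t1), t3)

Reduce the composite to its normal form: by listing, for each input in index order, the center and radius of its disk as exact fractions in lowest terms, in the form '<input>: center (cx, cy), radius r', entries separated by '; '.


Only the slot chain above each t matters under B; compose those maps.
t2 passes through 2 substitutions, ending at center (1/2, 9/20), radius 1/50
t1 passes through 2 substitutions, ending at center (9/20, 1/2), radius 1/45
t3 passes through 1 substitution, ending at center (1/2, 0), radius 1/8

t1: center (9/20, 1/2), radius 1/45; t2: center (1/2, 9/20), radius 1/50; t3: center (1/2, 0), radius 1/8


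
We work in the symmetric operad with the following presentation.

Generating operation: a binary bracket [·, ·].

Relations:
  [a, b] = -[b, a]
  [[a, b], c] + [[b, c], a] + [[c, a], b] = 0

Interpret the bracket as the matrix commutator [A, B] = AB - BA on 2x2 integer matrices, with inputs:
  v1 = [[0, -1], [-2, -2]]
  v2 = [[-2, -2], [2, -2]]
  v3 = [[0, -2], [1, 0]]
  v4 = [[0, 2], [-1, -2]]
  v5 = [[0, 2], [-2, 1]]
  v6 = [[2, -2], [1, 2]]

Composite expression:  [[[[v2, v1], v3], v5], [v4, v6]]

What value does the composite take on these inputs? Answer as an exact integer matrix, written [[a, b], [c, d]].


[[192, -576], [288, -192]]

[v2, v1] = [[6, 4], [4, -6]]
[[v2, v1], v3] = [[12, -24], [-12, -12]]
[[[v2, v1], v3], v5] = [[72, 24], [60, -72]]
[v4, v6] = [[0, -4], [-2, 0]]
[[[[v2, v1], v3], v5], [v4, v6]] = [[192, -576], [288, -192]]


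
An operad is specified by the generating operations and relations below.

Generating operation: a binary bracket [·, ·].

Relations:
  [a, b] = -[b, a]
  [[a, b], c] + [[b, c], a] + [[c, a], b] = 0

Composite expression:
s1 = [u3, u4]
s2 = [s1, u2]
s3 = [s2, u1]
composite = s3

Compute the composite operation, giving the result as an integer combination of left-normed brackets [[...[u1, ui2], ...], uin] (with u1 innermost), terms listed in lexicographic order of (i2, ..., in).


[[[u1, u2], u3], u4] - [[[u1, u2], u4], u3] - [[[u1, u3], u4], u2] + [[[u1, u4], u3], u2]

A multilinear Lie element is pinned by u1-initial words (u1 innermost).
Composite bracket: [[[u3, u4], u2], u1]
Full expansion: 8 signed words from ab - ba (2^3 = 8).
Collect the words opening with u1:
  the word u1u2u3u4 carries sign +1 and contributes +[[[u1, u2], u3], u4]
  the word u1u2u4u3 carries sign -1 and contributes -[[[u1, u2], u4], u3]
  the word u1u3u4u2 carries sign -1 and contributes -[[[u1, u3], u4], u2]
  the word u1u4u3u2 carries sign +1 and contributes +[[[u1, u4], u3], u2]


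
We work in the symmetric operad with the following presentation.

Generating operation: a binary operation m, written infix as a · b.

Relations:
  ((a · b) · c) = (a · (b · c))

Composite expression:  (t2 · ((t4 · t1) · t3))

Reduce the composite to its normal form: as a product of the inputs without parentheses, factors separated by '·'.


t2 · t4 · t1 · t3

The m-tree's shape is irrelevant; the t-reading-order decides.
(t4 · t1) unparenthesizes to t4 · t1
((t4 · t1) · t3) unparenthesizes to t4 · t1 · t3
(t2 · ((t4 · t1) · t3)) unparenthesizes to t2 · t4 · t1 · t3


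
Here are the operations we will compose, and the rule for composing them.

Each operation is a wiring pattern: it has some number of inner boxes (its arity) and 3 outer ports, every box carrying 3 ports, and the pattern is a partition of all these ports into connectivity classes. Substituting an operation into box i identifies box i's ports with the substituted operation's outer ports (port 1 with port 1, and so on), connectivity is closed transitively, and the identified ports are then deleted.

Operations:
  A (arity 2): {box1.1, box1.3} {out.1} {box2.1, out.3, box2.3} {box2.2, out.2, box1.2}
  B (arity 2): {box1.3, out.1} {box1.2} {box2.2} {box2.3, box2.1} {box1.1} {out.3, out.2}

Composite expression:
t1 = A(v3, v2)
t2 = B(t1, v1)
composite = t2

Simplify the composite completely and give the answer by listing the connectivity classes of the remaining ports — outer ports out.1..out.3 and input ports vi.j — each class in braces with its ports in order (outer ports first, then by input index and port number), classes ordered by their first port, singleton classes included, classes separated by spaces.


Two ports join when wires chain via B-identified ports.
composing A on (v3, v2), with out.j its own outer ports: {out.1} {out.2, v2.2, v3.2} {out.3, v2.1, v2.3} {v3.1, v3.3}
composing B on (v3, v2, v1), with out.j its own outer ports: {out.1, v2.1, v2.3} {out.2, out.3} {v1.1, v1.3} {v1.2} {v2.2, v3.2} {v3.1, v3.3}

{out.1, v2.1, v2.3} {out.2, out.3} {v1.1, v1.3} {v1.2} {v2.2, v3.2} {v3.1, v3.3}


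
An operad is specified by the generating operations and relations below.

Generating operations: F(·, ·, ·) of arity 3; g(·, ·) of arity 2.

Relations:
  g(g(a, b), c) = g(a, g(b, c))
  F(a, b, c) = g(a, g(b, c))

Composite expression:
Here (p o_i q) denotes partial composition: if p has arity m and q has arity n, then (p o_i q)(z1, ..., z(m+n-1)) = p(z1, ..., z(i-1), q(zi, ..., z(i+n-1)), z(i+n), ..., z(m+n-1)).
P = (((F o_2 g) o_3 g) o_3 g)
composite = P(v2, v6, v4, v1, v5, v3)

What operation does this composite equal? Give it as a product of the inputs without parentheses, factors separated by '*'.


v2 * v6 * v4 * v1 * v5 * v3

Under associativity of F, the answer is the v's in reading order.
g(v4, v1) reduces to v4 * v1
g(g(v4, v1), v5) reduces to v4 * v1 * v5
g(v6, g(g(v4, v1), v5)) reduces to v6 * v4 * v1 * v5
F(v2, g(v6, g(g(v4, v1), v5)), v3) reduces to v2 * v6 * v4 * v1 * v5 * v3


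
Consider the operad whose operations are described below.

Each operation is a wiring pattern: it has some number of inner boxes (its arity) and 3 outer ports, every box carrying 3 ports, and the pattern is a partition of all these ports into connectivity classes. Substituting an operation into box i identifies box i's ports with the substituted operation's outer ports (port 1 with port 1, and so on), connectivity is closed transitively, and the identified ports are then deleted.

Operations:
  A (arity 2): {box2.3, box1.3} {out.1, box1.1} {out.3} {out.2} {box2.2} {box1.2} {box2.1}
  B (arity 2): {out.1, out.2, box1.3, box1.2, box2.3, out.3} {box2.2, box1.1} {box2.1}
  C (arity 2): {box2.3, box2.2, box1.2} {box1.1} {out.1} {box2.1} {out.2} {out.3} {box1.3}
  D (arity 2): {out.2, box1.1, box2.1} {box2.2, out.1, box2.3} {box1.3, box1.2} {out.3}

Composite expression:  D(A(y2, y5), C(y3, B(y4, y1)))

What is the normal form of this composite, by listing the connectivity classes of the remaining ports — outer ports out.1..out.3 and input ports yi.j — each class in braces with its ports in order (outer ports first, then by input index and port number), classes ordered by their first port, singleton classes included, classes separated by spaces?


{out.1} {out.2, y2.1} {out.3} {y1.1} {y1.2, y4.1} {y1.3, y3.2, y4.2, y4.3} {y2.2} {y2.3, y5.3} {y3.1} {y3.3} {y5.1} {y5.2}

After gluing at D, chains via deleted ports link the y-ports.
after A, the pattern on (y2, y5) reads {out.1, y2.1} {out.2} {out.3} {y2.2} {y2.3, y5.3} {y5.1} {y5.2} (out.j = its outer ports)
after B, the pattern on (y4, y1) reads {out.1, out.2, out.3, y1.3, y4.2, y4.3} {y1.1} {y1.2, y4.1} (out.j = its outer ports)
after C, the pattern on (y3, y4, y1) reads {out.1} {out.2} {out.3} {y1.1} {y1.2, y4.1} {y1.3, y3.2, y4.2, y4.3} {y3.1} {y3.3} (out.j = its outer ports)
after D, the pattern on (y2, y5, y3, y4, y1) reads {out.1} {out.2, y2.1} {out.3} {y1.1} {y1.2, y4.1} {y1.3, y3.2, y4.2, y4.3} {y2.2} {y2.3, y5.3} {y3.1} {y3.3} {y5.1} {y5.2} (out.j = its outer ports)


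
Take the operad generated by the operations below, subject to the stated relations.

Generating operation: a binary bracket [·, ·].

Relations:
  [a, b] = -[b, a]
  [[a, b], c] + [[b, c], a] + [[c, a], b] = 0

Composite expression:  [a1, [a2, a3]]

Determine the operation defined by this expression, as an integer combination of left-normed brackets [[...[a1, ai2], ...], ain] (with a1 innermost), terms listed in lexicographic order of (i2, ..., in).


[[a1, a2], a3] - [[a1, a3], a2]

Antisymmetry and Jacobi reduce to a1-anchored left-normed brackets.
Composite bracket: [a1, [a2, a3]]
Applying ab - ba throughout gives 4 signed words (2^2 = 4).
Keep just the words that open with a1:
  the word a1a2a3 carries sign +1 and contributes +[[a1, a2], a3]
  the word a1a3a2 carries sign -1 and contributes -[[a1, a3], a2]


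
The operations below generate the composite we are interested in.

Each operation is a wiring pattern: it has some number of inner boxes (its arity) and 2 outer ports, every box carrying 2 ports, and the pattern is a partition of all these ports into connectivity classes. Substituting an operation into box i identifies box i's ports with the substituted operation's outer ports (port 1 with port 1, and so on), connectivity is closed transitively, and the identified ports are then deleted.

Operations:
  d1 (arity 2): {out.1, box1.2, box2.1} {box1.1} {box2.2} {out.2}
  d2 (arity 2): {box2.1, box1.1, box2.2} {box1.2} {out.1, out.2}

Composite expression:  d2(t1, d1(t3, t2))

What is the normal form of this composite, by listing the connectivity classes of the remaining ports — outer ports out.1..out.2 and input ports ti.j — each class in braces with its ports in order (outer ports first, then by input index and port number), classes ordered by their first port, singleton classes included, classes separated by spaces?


{out.1, out.2} {t1.1, t2.1, t3.2} {t1.2} {t2.2} {t3.1}

Reachability decides: close wires over d2-identified ports.
composing d1 on (t3, t2), with out.j its own outer ports: {out.1, t2.1, t3.2} {out.2} {t2.2} {t3.1}
composing d2 on (t1, t3, t2), with out.j its own outer ports: {out.1, out.2} {t1.1, t2.1, t3.2} {t1.2} {t2.2} {t3.1}


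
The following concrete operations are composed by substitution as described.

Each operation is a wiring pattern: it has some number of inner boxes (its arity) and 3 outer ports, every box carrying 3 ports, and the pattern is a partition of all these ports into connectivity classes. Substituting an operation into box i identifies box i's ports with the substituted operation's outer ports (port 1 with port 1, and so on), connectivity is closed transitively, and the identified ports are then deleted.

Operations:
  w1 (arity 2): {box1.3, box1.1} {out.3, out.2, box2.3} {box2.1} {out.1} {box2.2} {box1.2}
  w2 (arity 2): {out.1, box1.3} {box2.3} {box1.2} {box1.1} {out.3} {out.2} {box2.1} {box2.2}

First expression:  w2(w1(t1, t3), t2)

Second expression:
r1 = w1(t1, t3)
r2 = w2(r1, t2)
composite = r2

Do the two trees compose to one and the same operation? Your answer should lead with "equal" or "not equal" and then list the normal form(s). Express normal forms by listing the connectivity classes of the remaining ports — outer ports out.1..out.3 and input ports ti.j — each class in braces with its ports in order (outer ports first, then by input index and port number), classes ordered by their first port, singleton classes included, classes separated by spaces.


equal: each reduces to {out.1, t3.3} {out.2} {out.3} {t1.1, t1.3} {t1.2} {t2.1} {t2.2} {t2.3} {t3.1} {t3.2}

Reducing the first expression gives {out.1, t3.3} {out.2} {out.3} {t1.1, t1.3} {t1.2} {t2.1} {t2.2} {t2.3} {t3.1} {t3.2}
Reducing the second expression gives {out.1, t3.3} {out.2} {out.3} {t1.1, t1.3} {t1.2} {t2.1} {t2.2} {t2.3} {t3.1} {t3.2}
The forms coincide; equal.


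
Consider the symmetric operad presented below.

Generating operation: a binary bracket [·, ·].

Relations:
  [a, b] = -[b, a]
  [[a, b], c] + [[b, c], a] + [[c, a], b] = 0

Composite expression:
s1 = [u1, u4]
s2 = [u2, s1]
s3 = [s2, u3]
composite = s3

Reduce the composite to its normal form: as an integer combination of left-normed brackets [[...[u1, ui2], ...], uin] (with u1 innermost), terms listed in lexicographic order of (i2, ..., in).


-[[[u1, u4], u2], u3]

Left-normed coefficients sit on the u1-initial expansion words.
Composite bracket: [[u2, [u1, u4]], u3]
Full expansion: 8 signed words from ab - ba (2^3 = 8).
Collect the words opening with u1:
  sign of u1u4u2u3 is -1, so it contributes -[[[u1, u4], u2], u3]


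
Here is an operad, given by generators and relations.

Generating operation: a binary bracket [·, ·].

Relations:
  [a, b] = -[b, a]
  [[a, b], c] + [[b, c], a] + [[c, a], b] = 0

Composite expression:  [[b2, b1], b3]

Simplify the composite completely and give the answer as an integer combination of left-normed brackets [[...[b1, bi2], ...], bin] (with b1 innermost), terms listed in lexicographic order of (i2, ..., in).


-[[b1, b2], b3]

Antisymmetry and Jacobi reduce to b1-anchored left-normed brackets.
Composite bracket: [[b2, b1], b3]
Expanding via [a, b] = ab - ba: 4 signed words (2^2 = 4).
The b1-initial words carry the normal form:
  from b1b2b3, sign -1: term -[[b1, b2], b3]


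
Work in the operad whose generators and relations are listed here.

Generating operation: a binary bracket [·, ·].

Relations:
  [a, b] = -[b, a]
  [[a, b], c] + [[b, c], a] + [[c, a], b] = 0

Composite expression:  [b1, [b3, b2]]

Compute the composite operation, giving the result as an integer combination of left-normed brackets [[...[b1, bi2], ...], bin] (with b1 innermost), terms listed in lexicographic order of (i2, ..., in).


-[[b1, b2], b3] + [[b1, b3], b2]

Antisymmetry and Jacobi reduce to b1-anchored left-normed brackets.
Composite bracket: [b1, [b3, b2]]
Expanding via [a, b] = ab - ba: 4 signed words (2^2 = 4).
Words beginning with b1 determine it all:
  word b1b2b3 has sign -1, contributing -[[b1, b2], b3]
  word b1b3b2 has sign +1, contributing +[[b1, b3], b2]


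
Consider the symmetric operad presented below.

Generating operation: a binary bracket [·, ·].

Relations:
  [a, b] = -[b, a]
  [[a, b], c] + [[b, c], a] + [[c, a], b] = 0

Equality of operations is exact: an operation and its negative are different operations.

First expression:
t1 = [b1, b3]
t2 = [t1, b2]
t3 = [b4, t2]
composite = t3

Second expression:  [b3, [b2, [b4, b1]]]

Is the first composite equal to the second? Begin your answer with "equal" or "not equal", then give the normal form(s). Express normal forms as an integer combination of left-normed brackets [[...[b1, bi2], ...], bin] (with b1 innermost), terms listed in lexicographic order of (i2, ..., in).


not equal; the first gives -[[[b1, b3], b2], b4] and the second -[[[b1, b4], b2], b3]

Normal form of the first expression: -[[[b1, b3], b2], b4]
Normal form of the second expression: -[[[b1, b4], b2], b3]
The normal forms differ: not equal.


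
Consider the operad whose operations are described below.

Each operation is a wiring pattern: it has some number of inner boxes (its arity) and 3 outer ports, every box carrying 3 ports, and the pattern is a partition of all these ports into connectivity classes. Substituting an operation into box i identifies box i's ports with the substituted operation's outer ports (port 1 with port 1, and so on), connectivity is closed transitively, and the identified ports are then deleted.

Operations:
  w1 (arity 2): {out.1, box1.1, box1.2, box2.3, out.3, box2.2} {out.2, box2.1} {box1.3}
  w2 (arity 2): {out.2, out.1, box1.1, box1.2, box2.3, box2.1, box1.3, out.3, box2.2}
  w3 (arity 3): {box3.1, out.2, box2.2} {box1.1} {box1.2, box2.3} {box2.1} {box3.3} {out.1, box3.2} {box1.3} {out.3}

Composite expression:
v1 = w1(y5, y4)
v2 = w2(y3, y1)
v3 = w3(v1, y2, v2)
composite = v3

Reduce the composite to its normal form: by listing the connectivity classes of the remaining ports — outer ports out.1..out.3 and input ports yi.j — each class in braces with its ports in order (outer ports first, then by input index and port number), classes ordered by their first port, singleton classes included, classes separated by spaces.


{out.1, out.2, y1.1, y1.2, y1.3, y2.2, y3.1, y3.2, y3.3} {out.3} {y2.1} {y2.3, y4.1} {y4.2, y4.3, y5.1, y5.2} {y5.3}

Reachability decides: close wires over w3-identified ports.
stage w1: inputs (y5, y4), connectivity {out.1, out.3, y4.2, y4.3, y5.1, y5.2} {out.2, y4.1} {y5.3}, out.j its boundary
stage w2: inputs (y3, y1), connectivity {out.1, out.2, out.3, y1.1, y1.2, y1.3, y3.1, y3.2, y3.3}, out.j its boundary
stage w3: inputs (y5, y4, y2, y3, y1), connectivity {out.1, out.2, y1.1, y1.2, y1.3, y2.2, y3.1, y3.2, y3.3} {out.3} {y2.1} {y2.3, y4.1} {y4.2, y4.3, y5.1, y5.2} {y5.3}, out.j its boundary


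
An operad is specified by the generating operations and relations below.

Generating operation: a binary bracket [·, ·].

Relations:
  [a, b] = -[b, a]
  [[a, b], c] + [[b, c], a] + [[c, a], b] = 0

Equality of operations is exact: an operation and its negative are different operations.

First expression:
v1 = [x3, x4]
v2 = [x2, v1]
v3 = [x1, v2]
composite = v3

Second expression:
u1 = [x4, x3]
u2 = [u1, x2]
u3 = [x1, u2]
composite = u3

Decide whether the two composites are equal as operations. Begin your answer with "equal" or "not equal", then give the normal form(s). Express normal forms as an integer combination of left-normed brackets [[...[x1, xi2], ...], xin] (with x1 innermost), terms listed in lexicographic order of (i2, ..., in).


The first expression, normalized: [[[x1, x2], x3], x4] - [[[x1, x2], x4], x3] - [[[x1, x3], x4], x2] + [[[x1, x4], x3], x2]
The second expression, normalized: [[[x1, x2], x3], x4] - [[[x1, x2], x4], x3] - [[[x1, x3], x4], x2] + [[[x1, x4], x3], x2]
Identical normal forms: equal.

equal; the common form is [[[x1, x2], x3], x4] - [[[x1, x2], x4], x3] - [[[x1, x3], x4], x2] + [[[x1, x4], x3], x2]


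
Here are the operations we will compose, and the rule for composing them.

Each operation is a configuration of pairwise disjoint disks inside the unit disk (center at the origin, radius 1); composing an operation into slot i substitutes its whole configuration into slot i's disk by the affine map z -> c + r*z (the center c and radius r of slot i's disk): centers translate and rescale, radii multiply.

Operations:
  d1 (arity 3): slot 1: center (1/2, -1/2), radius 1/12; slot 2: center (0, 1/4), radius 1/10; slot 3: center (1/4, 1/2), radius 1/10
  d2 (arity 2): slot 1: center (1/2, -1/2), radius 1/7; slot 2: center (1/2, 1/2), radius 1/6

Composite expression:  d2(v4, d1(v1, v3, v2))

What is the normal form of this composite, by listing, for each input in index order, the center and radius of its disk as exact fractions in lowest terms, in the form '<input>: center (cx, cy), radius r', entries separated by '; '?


Follow each v-input down from d2: c' goes to c + r*c', radius to r*r'.
tracing v4 down its 1-map path: center (1/2, -1/2), radius 1/7
tracing v1 down its 2-map path: center (7/12, 5/12), radius 1/72
tracing v3 down its 2-map path: center (1/2, 13/24), radius 1/60
tracing v2 down its 2-map path: center (13/24, 7/12), radius 1/60

v1: center (7/12, 5/12), radius 1/72; v2: center (13/24, 7/12), radius 1/60; v3: center (1/2, 13/24), radius 1/60; v4: center (1/2, -1/2), radius 1/7


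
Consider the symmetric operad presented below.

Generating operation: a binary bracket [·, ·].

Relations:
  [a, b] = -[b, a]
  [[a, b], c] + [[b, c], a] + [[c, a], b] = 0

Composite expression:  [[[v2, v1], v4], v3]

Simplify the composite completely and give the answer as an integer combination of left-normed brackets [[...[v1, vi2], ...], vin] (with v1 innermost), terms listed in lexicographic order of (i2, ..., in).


-[[[v1, v2], v4], v3]

Skip Jacobi rewriting: expand, keep v1-initial words, read off terms.
Composite bracket: [[[v2, v1], v4], v3]
Full expansion: 8 signed words from ab - ba (2^3 = 8).
Words beginning with v1 determine it all:
  v1v2v4v3 appears with sign -1, giving the term -[[[v1, v2], v4], v3]


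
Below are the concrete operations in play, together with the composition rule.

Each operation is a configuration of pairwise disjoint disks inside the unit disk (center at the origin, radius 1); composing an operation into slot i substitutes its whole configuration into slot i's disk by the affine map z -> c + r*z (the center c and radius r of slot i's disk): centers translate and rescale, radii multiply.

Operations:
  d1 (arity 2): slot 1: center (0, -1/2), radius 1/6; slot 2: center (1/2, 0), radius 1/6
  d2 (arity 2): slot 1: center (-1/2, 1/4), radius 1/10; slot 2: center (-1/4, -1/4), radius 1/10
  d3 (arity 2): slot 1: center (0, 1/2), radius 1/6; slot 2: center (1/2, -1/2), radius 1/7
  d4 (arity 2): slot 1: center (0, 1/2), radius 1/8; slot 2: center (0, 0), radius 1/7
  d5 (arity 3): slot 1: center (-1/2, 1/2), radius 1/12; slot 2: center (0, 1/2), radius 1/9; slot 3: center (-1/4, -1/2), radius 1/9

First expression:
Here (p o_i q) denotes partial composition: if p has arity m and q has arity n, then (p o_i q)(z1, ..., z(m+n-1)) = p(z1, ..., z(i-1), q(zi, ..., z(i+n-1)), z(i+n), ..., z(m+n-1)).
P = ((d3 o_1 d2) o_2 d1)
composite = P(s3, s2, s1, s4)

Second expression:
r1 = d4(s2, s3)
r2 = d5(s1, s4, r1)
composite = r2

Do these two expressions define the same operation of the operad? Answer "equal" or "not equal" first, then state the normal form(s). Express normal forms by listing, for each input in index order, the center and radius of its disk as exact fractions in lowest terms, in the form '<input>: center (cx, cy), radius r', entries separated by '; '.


not equal — first s1: center (-1/30, 11/24), radius 1/360; s2: center (-1/24, 9/20), radius 1/360; s3: center (-1/12, 13/24), radius 1/60; s4: center (1/2, -1/2), radius 1/7, second s1: center (-1/2, 1/2), radius 1/12; s2: center (-1/4, -4/9), radius 1/72; s3: center (-1/4, -1/2), radius 1/63; s4: center (0, 1/2), radius 1/9


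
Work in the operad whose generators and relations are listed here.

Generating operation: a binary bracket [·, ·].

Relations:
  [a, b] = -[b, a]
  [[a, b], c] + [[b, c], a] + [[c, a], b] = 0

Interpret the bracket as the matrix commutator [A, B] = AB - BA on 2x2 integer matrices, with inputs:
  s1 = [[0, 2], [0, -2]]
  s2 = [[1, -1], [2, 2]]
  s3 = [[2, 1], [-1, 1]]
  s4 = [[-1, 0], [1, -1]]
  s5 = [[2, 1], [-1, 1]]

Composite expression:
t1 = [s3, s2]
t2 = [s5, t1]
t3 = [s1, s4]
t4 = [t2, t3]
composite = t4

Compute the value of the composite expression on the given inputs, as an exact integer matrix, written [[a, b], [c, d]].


[[4, 8], [-8, -4]]

[s3, s2] = [[1, 0], [-1, -1]]
[s5, [s3, s2]] = [[-1, -2], [-1, 1]]
[s1, s4] = [[2, 0], [-2, -2]]
[[s5, [s3, s2]], [s1, s4]] = [[4, 8], [-8, -4]]


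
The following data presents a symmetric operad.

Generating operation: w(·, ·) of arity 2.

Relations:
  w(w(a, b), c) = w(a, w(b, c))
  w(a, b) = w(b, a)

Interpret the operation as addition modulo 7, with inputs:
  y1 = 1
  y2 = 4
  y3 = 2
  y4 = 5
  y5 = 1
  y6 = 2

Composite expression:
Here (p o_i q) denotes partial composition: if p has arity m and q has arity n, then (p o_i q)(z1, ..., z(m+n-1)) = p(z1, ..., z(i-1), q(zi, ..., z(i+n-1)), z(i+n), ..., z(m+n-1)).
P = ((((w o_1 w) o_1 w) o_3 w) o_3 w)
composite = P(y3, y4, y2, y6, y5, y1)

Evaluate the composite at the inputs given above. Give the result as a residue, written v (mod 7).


1 (mod 7)

w(y3, y4) = 0
w(y2, y6) = 6
w(w(y2, y6), y5) = 0
w(w(y3, y4), w(w(y2, y6), y5)) = 0
w(w(w(y3, y4), w(w(y2, y6), y5)), y1) = 1


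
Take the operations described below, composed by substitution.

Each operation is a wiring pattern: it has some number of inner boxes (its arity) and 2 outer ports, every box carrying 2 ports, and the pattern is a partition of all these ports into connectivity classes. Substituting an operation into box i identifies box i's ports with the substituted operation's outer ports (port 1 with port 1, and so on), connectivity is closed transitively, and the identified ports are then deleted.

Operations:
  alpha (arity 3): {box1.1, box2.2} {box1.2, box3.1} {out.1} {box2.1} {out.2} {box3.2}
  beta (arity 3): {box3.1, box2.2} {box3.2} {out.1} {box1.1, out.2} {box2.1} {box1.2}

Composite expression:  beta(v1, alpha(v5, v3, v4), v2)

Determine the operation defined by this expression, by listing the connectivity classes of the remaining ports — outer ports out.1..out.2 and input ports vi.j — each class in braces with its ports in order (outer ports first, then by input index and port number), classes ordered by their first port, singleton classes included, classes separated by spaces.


{out.1} {out.2, v1.1} {v1.2} {v2.1} {v2.2} {v3.1} {v3.2, v5.1} {v4.1, v5.2} {v4.2}

Connectivity passes through glued beta-boundaries; trace each wire chain.
composing alpha on (v5, v3, v4), with out.j its own outer ports: {out.1} {out.2} {v3.1} {v3.2, v5.1} {v4.1, v5.2} {v4.2}
composing beta on (v1, v5, v3, v4, v2), with out.j its own outer ports: {out.1} {out.2, v1.1} {v1.2} {v2.1} {v2.2} {v3.1} {v3.2, v5.1} {v4.1, v5.2} {v4.2}


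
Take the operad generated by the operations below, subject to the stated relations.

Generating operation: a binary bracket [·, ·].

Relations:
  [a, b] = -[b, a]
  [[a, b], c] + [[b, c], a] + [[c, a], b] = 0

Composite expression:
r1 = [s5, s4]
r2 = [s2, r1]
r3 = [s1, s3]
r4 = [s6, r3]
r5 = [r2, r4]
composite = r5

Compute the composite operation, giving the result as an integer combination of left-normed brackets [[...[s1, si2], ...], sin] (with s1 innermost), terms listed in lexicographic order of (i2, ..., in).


-[[[[[s1, s3], s6], s2], s4], s5] + [[[[[s1, s3], s6], s2], s5], s4] + [[[[[s1, s3], s6], s4], s5], s2] - [[[[[s1, s3], s6], s5], s4], s2]


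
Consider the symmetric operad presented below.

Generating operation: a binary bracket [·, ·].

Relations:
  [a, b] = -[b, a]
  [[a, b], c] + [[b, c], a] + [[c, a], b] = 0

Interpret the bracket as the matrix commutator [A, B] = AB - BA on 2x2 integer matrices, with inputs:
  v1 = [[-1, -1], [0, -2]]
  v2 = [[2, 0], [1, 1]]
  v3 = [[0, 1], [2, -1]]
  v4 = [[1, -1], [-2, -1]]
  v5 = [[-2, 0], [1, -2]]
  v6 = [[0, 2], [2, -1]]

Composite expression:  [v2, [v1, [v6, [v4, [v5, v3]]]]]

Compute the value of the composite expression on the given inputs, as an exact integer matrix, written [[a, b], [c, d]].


[v5, v3] = [[-1, 0], [1, 1]]
[v4, [v5, v3]] = [[-1, -2], [2, 1]]
[v6, [v4, [v5, v3]]] = [[8, 2], [-6, -8]]
[v1, [v6, [v4, [v5, v3]]]] = [[6, 18], [6, -6]]
[v2, [v1, [v6, [v4, [v5, v3]]]]] = [[-18, 18], [6, 18]]

[[-18, 18], [6, 18]]


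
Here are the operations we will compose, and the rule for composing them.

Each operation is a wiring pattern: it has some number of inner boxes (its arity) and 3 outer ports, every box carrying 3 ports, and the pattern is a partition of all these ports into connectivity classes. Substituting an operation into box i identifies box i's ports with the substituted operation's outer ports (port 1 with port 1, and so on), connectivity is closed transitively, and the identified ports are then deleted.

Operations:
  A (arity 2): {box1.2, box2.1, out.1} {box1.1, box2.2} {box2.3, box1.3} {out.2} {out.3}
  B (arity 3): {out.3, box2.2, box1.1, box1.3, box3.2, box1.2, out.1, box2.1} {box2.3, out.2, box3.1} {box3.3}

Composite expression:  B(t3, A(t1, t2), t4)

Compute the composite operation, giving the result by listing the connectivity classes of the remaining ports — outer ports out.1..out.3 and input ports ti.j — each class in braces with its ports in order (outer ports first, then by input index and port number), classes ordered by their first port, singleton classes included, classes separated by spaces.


{out.1, out.3, t1.2, t2.1, t3.1, t3.2, t3.3, t4.2} {out.2, t4.1} {t1.1, t2.2} {t1.3, t2.3} {t4.3}

Two ports join when wires chain via B-identified ports.
through A, on inputs (t1, t2): {out.1, t1.2, t2.1} {out.2} {out.3} {t1.1, t2.2} {t1.3, t2.3} (out.j = stage outer ports)
through B, on inputs (t3, t1, t2, t4): {out.1, out.3, t1.2, t2.1, t3.1, t3.2, t3.3, t4.2} {out.2, t4.1} {t1.1, t2.2} {t1.3, t2.3} {t4.3} (out.j = stage outer ports)
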